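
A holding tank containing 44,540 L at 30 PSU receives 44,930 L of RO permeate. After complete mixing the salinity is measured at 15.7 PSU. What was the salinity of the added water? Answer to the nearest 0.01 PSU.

Salt balance: 44,540×30 + 44,930×S = 89,470×15.7
1,336,200 + 44,930·S = 1,404,679
S = (1,404,679 − 1,336,200) / 44,930 = 1.5241 PSU

1.52 PSU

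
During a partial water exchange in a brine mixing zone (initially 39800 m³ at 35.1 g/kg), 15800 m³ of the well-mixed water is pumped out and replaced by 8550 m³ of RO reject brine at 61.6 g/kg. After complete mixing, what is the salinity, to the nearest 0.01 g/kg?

Remaining after removal: 24,000 m³ at 35.1 g/kg (salt = 842,400)
After addition: salt = 842,400 + 8,550×61.6 = 1,369,080; volume = 32,550 m³
S = 1,369,080 / 32,550 = 42.0608 g/kg

42.06 g/kg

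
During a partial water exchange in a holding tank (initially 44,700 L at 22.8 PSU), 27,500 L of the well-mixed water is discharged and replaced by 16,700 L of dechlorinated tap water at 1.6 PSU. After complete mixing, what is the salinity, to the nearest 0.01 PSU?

12.36 PSU

Remaining after removal: 17,200 L at 22.8 PSU (salt = 392,160)
After addition: salt = 392,160 + 16,700×1.6 = 418,880; volume = 33,900 L
S = 418,880 / 33,900 = 12.3563 PSU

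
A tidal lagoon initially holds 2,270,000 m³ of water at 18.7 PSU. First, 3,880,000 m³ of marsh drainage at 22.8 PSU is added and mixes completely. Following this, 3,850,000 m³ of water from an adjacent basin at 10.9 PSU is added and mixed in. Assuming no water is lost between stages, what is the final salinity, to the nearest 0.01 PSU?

17.29 PSU

Total salt / total volume:
Initial salt = 2,270,000×18.7 = 42,449,000
After stage 1: salt = 42,449,000 + 3,880,000×22.8 = 130,913,000; volume = 6,150,000 m³; S = 21.287 PSU
After stage 2: salt = 130,913,000 + 3,850,000×10.9 = 172,878,000; volume = 10,000,000 m³
S = 172,878,000 / 10,000,000 = 17.2878 PSU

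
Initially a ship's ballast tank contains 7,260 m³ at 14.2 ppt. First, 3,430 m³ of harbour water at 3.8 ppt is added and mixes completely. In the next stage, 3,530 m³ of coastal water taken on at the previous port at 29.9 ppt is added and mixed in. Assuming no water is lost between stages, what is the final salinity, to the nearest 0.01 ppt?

15.59 ppt

By conservation of dissolved salt,
Initial salt = 7,260×14.2 = 103,092
After stage 1: salt = 103,092 + 3,430×3.8 = 116,126; volume = 10,690 m³; S = 10.863 ppt
After stage 2: salt = 116,126 + 3,530×29.9 = 221,673; volume = 14,220 m³
S = 221,673 / 14,220 = 15.5888 ppt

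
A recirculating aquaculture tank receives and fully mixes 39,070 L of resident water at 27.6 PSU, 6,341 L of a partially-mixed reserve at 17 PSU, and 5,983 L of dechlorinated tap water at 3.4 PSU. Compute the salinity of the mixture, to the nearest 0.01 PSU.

23.47 PSU

Weighted by volume,
salt = 39,070×27.6 + 6,341×17 + 5,983×3.4 = 1,078,332 + 107,797 + 20,342.2 = 1,206,471.2
volume = 39,070 + 6,341 + 5,983 = 51,394 L
S = 1,206,471.2 / 51,394 = 23.4749 PSU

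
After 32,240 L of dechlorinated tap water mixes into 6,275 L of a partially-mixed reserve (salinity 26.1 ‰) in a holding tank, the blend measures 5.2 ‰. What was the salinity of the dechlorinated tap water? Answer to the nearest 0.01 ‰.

1.13 ‰

Salt balance: 6,275×26.1 + 32,240×S = 38,515×5.2
163,777.5 + 32,240·S = 200,278
S = (200,278 − 163,777.5) / 32,240 = 1.1321 ‰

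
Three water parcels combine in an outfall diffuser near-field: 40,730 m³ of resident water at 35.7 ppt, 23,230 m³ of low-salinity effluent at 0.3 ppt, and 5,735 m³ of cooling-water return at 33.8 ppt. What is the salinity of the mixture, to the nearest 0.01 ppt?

23.74 ppt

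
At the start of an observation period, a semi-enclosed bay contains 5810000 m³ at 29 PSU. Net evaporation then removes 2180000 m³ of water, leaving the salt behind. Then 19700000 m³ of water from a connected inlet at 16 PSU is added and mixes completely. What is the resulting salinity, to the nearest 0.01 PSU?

After evaporation: salt = 5,810,000×29 = 168,490,000; volume = 5,810,000 − 2,180,000 = 3,630,000 m³
After mixing: salt = 168,490,000 + 19,700,000×16 = 483,690,000; volume = 3,630,000 + 19,700,000 = 23,330,000 m³
S = 483,690,000 / 23,330,000 = 20.7325 PSU

20.73 PSU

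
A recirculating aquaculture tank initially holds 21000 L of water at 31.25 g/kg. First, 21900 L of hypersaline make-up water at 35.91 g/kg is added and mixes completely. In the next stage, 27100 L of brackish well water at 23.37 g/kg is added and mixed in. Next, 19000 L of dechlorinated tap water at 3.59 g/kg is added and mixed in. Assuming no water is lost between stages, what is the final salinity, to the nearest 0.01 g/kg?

Weighted by volume,
Initial salt = 21,000×31.25 = 656,250
After stage 1: salt = 656,250 + 21,900×35.91 = 1,442,679; volume = 42,900 L; S = 33.629 g/kg
After stage 2: salt = 1,442,679 + 27,100×23.37 = 2,076,006; volume = 70,000 L; S = 29.657 g/kg
After stage 3: salt = 2,076,006 + 19,000×3.59 = 2,144,216; volume = 89,000 L
S = 2,144,216 / 89,000 = 24.0923 g/kg

24.09 g/kg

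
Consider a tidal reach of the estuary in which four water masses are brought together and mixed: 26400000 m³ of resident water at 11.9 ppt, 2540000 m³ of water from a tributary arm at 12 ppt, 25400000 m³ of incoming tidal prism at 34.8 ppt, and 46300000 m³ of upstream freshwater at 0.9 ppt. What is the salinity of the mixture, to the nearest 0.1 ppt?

Weighted by volume,
salt = 26,400,000×11.9 + 2,540,000×12 + 25,400,000×34.8 + 46,300,000×0.9 = 314,160,000 + 30,480,000 + 883,920,000 + 41,670,000 = 1,270,230,000
volume = 26,400,000 + 2,540,000 + 25,400,000 + 46,300,000 = 100,640,000 m³
S = 1,270,230,000 / 100,640,000 = 12.622 ppt

12.6 ppt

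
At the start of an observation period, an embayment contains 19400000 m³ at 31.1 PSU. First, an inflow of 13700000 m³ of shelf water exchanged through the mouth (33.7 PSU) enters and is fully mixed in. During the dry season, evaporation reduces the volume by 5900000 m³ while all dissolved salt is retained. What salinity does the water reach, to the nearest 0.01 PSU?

39.16 PSU

After mixing: salt = 19,400,000×31.1 + 13,700,000×33.7 = 1,065,030,000; volume = 33,100,000 m³
After evaporation: salt unchanged = 1,065,030,000; volume = 33,100,000 − 5,900,000 = 27,200,000 m³
S = 1,065,030,000 / 27,200,000 = 39.1555 PSU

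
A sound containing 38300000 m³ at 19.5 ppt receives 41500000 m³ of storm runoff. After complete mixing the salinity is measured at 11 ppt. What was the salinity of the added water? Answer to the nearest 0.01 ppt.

Salt balance: 38,300,000×19.5 + 41,500,000×S = 79,800,000×11
746,850,000 + 41,500,000·S = 877,800,000
S = (877,800,000 − 746,850,000) / 41,500,000 = 3.1554 ppt

3.16 ppt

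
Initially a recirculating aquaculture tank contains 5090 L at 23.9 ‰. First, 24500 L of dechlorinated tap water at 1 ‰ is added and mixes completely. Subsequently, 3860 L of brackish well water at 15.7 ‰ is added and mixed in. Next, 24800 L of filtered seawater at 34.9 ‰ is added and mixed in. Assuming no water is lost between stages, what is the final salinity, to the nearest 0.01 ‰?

18.41 ‰

Weighted by volume,
Initial salt = 5,090×23.9 = 121,651
After stage 1: salt = 121,651 + 24,500×1 = 146,151; volume = 29,590 L; S = 4.939 ‰
After stage 2: salt = 146,151 + 3,860×15.7 = 206,753; volume = 33,450 L; S = 6.181 ‰
After stage 3: salt = 206,753 + 24,800×34.9 = 1,072,273; volume = 58,250 L
S = 1,072,273 / 58,250 = 18.4081 ‰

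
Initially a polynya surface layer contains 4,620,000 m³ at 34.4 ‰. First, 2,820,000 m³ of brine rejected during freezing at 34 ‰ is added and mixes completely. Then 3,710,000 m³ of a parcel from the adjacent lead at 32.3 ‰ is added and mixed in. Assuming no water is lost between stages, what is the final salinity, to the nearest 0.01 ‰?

33.60 ‰

Total salt / total volume:
Initial salt = 4,620,000×34.4 = 158,928,000
After stage 1: salt = 158,928,000 + 2,820,000×34 = 254,808,000; volume = 7,440,000 m³; S = 34.248 ‰
After stage 2: salt = 254,808,000 + 3,710,000×32.3 = 374,641,000; volume = 11,150,000 m³
S = 374,641,000 / 11,150,000 = 33.6001 ‰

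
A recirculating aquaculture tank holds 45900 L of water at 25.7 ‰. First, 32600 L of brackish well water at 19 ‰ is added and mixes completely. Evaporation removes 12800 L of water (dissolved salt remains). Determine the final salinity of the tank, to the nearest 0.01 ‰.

27.38 ‰

After mixing: salt = 45,900×25.7 + 32,600×19 = 1,799,030; volume = 78,500 L
After evaporation: salt unchanged = 1,799,030; volume = 78,500 − 12,800 = 65,700 L
S = 1,799,030 / 65,700 = 27.3825 ‰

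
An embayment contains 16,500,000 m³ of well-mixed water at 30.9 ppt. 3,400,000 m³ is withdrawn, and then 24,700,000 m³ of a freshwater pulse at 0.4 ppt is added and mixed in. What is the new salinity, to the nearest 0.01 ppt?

Remaining after removal: 13,100,000 m³ at 30.9 ppt (salt = 404,790,000)
After addition: salt = 404,790,000 + 24,700,000×0.4 = 414,670,000; volume = 37,800,000 m³
S = 414,670,000 / 37,800,000 = 10.9701 ppt

10.97 ppt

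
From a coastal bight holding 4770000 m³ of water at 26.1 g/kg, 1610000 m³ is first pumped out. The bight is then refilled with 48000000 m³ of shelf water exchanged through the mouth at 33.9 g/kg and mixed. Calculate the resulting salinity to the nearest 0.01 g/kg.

33.42 g/kg

Remaining after removal: 3,160,000 m³ at 26.1 g/kg (salt = 82,476,000)
After addition: salt = 82,476,000 + 48,000,000×33.9 = 1,709,676,000; volume = 51,160,000 m³
S = 1,709,676,000 / 51,160,000 = 33.4182 g/kg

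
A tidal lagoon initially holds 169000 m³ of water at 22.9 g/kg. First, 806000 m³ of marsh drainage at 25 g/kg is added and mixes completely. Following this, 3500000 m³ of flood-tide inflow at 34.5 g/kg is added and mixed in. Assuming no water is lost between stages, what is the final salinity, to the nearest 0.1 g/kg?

32.4 g/kg

Mass of salt is conserved:
Initial salt = 169,000×22.9 = 3,870,100
After stage 1: salt = 3,870,100 + 806,000×25 = 24,020,100; volume = 975,000 m³; S = 24.636 g/kg
After stage 2: salt = 24,020,100 + 3,500,000×34.5 = 144,770,100; volume = 4,475,000 m³
S = 144,770,100 / 4,475,000 = 32.3509 g/kg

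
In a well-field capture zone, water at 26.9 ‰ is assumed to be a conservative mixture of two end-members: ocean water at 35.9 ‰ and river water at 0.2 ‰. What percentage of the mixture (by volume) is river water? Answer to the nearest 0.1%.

25.2%

Let f be the freshwater fraction. Salt balance per unit volume:
f×0.2 + (1−f)×35.9 = 26.9
f = (35.9 − 26.9) / (35.9 − 0.2) = 9/35.7 = 0.2521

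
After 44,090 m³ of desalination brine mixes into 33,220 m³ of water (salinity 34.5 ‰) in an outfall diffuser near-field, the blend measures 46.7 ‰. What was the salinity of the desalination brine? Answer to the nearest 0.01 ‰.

55.89 ‰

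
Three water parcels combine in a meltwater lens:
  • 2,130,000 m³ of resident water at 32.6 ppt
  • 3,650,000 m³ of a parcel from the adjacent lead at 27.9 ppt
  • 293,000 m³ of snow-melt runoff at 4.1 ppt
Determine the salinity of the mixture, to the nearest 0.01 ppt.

By conservation of dissolved salt,
salt = 2,130,000×32.6 + 3,650,000×27.9 + 293,000×4.1 = 69,438,000 + 101,835,000 + 1,201,300 = 172,474,300
volume = 2,130,000 + 3,650,000 + 293,000 = 6,073,000 m³
S = 172,474,300 / 6,073,000 = 28.4002 ppt

28.40 ppt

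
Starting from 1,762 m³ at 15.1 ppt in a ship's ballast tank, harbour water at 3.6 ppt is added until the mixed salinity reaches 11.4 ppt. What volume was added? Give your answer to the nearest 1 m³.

Salt balance: 1,762×15.1 + V×3.6 = (1,762+V)×11.4
26,606.2 + 3.6V = 20,086.8 + 11.4V
6,519.4 = 7.8V
V = 835.82 m³

836 m³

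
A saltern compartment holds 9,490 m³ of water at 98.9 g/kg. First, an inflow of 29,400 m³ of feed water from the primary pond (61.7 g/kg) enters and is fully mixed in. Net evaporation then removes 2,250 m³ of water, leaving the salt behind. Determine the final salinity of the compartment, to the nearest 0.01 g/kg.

After mixing: salt = 9,490×98.9 + 29,400×61.7 = 2,752,541; volume = 38,890 m³
After evaporation: salt unchanged = 2,752,541; volume = 38,890 − 2,250 = 36,640 m³
S = 2,752,541 / 36,640 = 75.1239 g/kg

75.12 g/kg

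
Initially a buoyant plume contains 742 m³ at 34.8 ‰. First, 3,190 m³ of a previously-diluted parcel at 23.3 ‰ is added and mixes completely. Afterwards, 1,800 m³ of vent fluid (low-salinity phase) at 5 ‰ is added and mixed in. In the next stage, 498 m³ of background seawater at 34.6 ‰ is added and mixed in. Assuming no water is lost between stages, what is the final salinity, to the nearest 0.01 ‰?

Total salt / total volume:
Initial salt = 742×34.8 = 25,821.6
After stage 1: salt = 25,821.6 + 3,190×23.3 = 100,148.6; volume = 3,932 m³; S = 25.47 ‰
After stage 2: salt = 100,148.6 + 1,800×5 = 109,148.6; volume = 5,732 m³; S = 19.042 ‰
After stage 3: salt = 109,148.6 + 498×34.6 = 126,379.4; volume = 6,230 m³
S = 126,379.4 / 6,230 = 20.2856 ‰

20.29 ‰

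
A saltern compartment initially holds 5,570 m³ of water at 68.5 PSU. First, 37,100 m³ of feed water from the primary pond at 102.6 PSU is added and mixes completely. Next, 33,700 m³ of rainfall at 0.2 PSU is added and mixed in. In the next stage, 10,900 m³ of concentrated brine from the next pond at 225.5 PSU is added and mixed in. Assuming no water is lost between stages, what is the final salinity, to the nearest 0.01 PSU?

By conservation of dissolved salt,
Initial salt = 5,570×68.5 = 381,545
After stage 1: salt = 381,545 + 37,100×102.6 = 4,188,005; volume = 42,670 m³; S = 98.149 PSU
After stage 2: salt = 4,188,005 + 33,700×0.2 = 4,194,745; volume = 76,370 m³; S = 54.927 PSU
After stage 3: salt = 4,194,745 + 10,900×225.5 = 6,652,695; volume = 87,270 m³
S = 6,652,695 / 87,270 = 76.2312 PSU

76.23 PSU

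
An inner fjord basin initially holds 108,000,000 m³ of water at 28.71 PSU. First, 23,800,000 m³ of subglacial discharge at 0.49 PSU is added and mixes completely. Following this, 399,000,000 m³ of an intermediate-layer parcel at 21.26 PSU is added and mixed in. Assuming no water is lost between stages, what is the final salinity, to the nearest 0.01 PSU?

Total salt / total volume:
Initial salt = 108,000,000×28.71 = 3,100,680,000
After stage 1: salt = 3,100,680,000 + 23,800,000×0.49 = 3,112,342,000; volume = 131,800,000 m³; S = 23.614 PSU
After stage 2: salt = 3,112,342,000 + 399,000,000×21.26 = 11,595,082,000; volume = 530,800,000 m³
S = 11,595,082,000 / 530,800,000 = 21.8445 PSU

21.84 PSU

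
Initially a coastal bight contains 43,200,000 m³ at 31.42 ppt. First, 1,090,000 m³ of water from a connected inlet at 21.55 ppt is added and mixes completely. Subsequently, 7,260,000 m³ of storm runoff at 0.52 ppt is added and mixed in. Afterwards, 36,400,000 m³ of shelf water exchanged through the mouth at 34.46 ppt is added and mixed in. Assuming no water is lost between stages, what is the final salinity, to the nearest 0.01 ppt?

By conservation of dissolved salt,
Initial salt = 43,200,000×31.42 = 1,357,344,000
After stage 1: salt = 1,357,344,000 + 1,090,000×21.55 = 1,380,833,500; volume = 44,290,000 m³; S = 31.177 ppt
After stage 2: salt = 1,380,833,500 + 7,260,000×0.52 = 1,384,608,700; volume = 51,550,000 m³; S = 26.86 ppt
After stage 3: salt = 1,384,608,700 + 36,400,000×34.46 = 2,638,952,700; volume = 87,950,000 m³
S = 2,638,952,700 / 87,950,000 = 30.0051 ppt

30.01 ppt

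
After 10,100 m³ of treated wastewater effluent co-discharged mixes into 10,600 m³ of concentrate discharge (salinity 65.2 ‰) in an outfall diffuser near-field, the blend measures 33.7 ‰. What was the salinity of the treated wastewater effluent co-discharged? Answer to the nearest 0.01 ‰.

Salt balance: 10,600×65.2 + 10,100×S = 20,700×33.7
691,120 + 10,100·S = 697,590
S = (697,590 − 691,120) / 10,100 = 0.6406 ‰

0.64 ‰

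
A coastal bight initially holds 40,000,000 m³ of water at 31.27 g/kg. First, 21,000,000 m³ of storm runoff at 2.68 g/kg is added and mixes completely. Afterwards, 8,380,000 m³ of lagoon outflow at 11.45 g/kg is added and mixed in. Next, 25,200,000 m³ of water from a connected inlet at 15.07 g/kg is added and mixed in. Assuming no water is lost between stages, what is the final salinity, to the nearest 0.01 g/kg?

Mass of salt is conserved:
Initial salt = 40,000,000×31.27 = 1,250,800,000
After stage 1: salt = 1,250,800,000 + 21,000,000×2.68 = 1,307,080,000; volume = 61,000,000 m³; S = 21.428 g/kg
After stage 2: salt = 1,307,080,000 + 8,380,000×11.45 = 1,403,031,000; volume = 69,380,000 m³; S = 20.222 g/kg
After stage 3: salt = 1,403,031,000 + 25,200,000×15.07 = 1,782,795,000; volume = 94,580,000 m³
S = 1,782,795,000 / 94,580,000 = 18.8496 g/kg

18.85 g/kg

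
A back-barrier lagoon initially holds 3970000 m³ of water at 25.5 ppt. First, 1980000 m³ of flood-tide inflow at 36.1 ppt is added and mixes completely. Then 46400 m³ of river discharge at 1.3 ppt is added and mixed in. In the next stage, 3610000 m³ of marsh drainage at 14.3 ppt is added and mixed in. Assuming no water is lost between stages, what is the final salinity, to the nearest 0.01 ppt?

Weighted by volume,
Initial salt = 3,970,000×25.5 = 101,235,000
After stage 1: salt = 101,235,000 + 1,980,000×36.1 = 172,713,000; volume = 5,950,000 m³; S = 29.027 ppt
After stage 2: salt = 172,713,000 + 46,400×1.3 = 172,773,320; volume = 5,996,400 m³; S = 28.813 ppt
After stage 3: salt = 172,773,320 + 3,610,000×14.3 = 224,396,320; volume = 9,606,400 m³
S = 224,396,320 / 9,606,400 = 23.359 ppt

23.36 ppt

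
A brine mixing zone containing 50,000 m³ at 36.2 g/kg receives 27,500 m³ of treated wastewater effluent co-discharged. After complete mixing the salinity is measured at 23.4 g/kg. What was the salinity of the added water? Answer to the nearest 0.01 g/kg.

Salt balance: 50,000×36.2 + 27,500×S = 77,500×23.4
1,810,000 + 27,500·S = 1,813,500
S = (1,813,500 − 1,810,000) / 27,500 = 0.1273 g/kg

0.13 g/kg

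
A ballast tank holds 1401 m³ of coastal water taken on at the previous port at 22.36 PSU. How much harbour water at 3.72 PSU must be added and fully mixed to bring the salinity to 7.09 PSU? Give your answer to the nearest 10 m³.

Salt balance: 1,401×22.36 + V×3.72 = (1,401+V)×7.09
31,326.36 + 3.72V = 9,933.09 + 7.09V
21,393.27 = 3.37V
V = 6,348.15 m³

6350 m³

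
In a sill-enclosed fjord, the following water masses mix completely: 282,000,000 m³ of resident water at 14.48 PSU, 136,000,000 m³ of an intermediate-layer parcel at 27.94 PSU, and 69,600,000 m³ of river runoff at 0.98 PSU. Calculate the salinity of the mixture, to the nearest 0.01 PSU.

Total salt / total volume:
salt = 282,000,000×14.48 + 136,000,000×27.94 + 69,600,000×0.98 = 4,083,360,000 + 3,799,840,000 + 68,208,000 = 7,951,408,000
volume = 282,000,000 + 136,000,000 + 69,600,000 = 487,600,000 m³
S = 7,951,408,000 / 487,600,000 = 16.3072 PSU

16.31 PSU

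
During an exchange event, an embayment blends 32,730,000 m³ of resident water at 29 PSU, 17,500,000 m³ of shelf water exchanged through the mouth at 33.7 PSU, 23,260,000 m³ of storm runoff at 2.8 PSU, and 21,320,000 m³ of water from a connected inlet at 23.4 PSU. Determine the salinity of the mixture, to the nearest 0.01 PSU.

Conserving salt mass:
salt = 32,730,000×29 + 17,500,000×33.7 + 23,260,000×2.8 + 21,320,000×23.4 = 949,170,000 + 589,750,000 + 65,128,000 + 498,888,000 = 2,102,936,000
volume = 32,730,000 + 17,500,000 + 23,260,000 + 21,320,000 = 94,810,000 m³
S = 2,102,936,000 / 94,810,000 = 22.1805 PSU

22.18 PSU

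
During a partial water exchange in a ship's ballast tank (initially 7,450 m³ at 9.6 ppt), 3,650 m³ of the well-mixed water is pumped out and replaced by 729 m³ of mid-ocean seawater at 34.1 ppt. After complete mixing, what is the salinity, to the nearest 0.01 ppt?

13.54 ppt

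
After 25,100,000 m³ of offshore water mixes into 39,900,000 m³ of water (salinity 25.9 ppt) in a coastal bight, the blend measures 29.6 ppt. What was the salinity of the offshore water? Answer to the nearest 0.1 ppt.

Salt balance: 39,900,000×25.9 + 25,100,000×S = 65,000,000×29.6
1,033,410,000 + 25,100,000·S = 1,924,000,000
S = (1,924,000,000 − 1,033,410,000) / 25,100,000 = 35.4817 ppt

35.5 ppt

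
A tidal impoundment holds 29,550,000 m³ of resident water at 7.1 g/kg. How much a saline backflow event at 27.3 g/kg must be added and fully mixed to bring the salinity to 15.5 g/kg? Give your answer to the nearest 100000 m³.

21000000 m³

Salt balance: 29,550,000×7.1 + V×27.3 = (29,550,000+V)×15.5
209,805,000 + 27.3V = 458,025,000 + 15.5V
248,220,000 = 11.8V
V = 21,035,593.22 m³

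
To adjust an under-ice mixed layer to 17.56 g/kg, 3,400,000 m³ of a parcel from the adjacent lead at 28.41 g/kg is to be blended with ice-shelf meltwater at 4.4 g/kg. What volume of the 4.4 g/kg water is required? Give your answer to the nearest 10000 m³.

Salt balance: 3,400,000×28.41 + V×4.4 = (3,400,000+V)×17.56
96,594,000 + 4.4V = 59,704,000 + 17.56V
36,890,000 = 13.16V
V = 2,803,191.49 m³

2800000 m³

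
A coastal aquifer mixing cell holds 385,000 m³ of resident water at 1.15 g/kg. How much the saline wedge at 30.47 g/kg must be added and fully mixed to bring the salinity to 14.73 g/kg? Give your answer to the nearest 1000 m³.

332000 m³

Salt balance: 385,000×1.15 + V×30.47 = (385,000+V)×14.73
442,750 + 30.47V = 5,671,050 + 14.73V
5,228,300 = 15.74V
V = 332,166.45 m³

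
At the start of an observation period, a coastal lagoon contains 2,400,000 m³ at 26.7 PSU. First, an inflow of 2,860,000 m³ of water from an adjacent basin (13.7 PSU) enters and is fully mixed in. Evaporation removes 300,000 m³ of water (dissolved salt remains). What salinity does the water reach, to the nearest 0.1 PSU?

After mixing: salt = 2,400,000×26.7 + 2,860,000×13.7 = 103,262,000; volume = 5,260,000 m³
After evaporation: salt unchanged = 103,262,000; volume = 5,260,000 − 300,000 = 4,960,000 m³
S = 103,262,000 / 4,960,000 = 20.819 PSU

20.8 PSU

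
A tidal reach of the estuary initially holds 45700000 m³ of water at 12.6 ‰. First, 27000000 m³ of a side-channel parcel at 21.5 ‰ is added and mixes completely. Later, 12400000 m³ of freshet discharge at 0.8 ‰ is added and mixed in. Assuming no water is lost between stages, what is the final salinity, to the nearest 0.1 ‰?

13.7 ‰

By conservation of dissolved salt,
Initial salt = 45,700,000×12.6 = 575,820,000
After stage 1: salt = 575,820,000 + 27,000,000×21.5 = 1,156,320,000; volume = 72,700,000 m³; S = 15.905 ‰
After stage 2: salt = 1,156,320,000 + 12,400,000×0.8 = 1,166,240,000; volume = 85,100,000 m³
S = 1,166,240,000 / 85,100,000 = 13.7043 ‰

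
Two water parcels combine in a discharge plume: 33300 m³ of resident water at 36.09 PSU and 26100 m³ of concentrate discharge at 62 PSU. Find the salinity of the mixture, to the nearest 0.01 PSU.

47.47 PSU

Mass of salt is conserved:
salt = 33,300×36.09 + 26,100×62 = 1,201,797 + 1,618,200 = 2,819,997
volume = 33,300 + 26,100 = 59,400 m³
S = 2,819,997 / 59,400 = 47.4747 PSU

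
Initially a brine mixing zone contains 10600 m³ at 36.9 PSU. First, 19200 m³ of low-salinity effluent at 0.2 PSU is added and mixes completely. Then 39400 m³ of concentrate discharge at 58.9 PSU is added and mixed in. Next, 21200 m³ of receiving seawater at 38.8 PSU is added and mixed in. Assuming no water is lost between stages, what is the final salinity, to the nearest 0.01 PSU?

39.14 PSU

Conserving salt mass:
Initial salt = 10,600×36.9 = 391,140
After stage 1: salt = 391,140 + 19,200×0.2 = 394,980; volume = 29,800 m³; S = 13.254 PSU
After stage 2: salt = 394,980 + 39,400×58.9 = 2,715,640; volume = 69,200 m³; S = 39.243 PSU
After stage 3: salt = 2,715,640 + 21,200×38.8 = 3,538,200; volume = 90,400 m³
S = 3,538,200 / 90,400 = 39.1394 PSU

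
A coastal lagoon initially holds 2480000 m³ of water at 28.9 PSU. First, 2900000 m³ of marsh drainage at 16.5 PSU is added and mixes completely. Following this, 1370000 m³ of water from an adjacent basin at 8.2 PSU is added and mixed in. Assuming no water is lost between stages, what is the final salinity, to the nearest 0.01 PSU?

19.37 PSU

By conservation of dissolved salt,
Initial salt = 2,480,000×28.9 = 71,672,000
After stage 1: salt = 71,672,000 + 2,900,000×16.5 = 119,522,000; volume = 5,380,000 m³; S = 22.216 PSU
After stage 2: salt = 119,522,000 + 1,370,000×8.2 = 130,756,000; volume = 6,750,000 m³
S = 130,756,000 / 6,750,000 = 19.3713 PSU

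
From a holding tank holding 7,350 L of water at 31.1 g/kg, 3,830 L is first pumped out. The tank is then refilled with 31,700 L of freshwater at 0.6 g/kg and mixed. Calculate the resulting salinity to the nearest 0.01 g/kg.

3.65 g/kg

Remaining after removal: 3,520 L at 31.1 g/kg (salt = 109,472)
After addition: salt = 109,472 + 31,700×0.6 = 128,492; volume = 35,220 L
S = 128,492 / 35,220 = 3.6483 g/kg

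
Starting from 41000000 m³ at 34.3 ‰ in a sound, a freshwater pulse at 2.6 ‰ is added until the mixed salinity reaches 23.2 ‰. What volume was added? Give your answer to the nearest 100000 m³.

22100000 m³

Salt balance: 41,000,000×34.3 + V×2.6 = (41,000,000+V)×23.2
1,406,300,000 + 2.6V = 951,200,000 + 23.2V
455,100,000 = 20.6V
V = 22,092,233.01 m³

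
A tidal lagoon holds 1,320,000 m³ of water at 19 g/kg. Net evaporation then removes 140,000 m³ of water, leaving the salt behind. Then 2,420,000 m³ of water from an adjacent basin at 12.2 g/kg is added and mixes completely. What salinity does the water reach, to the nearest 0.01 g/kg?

After evaporation: salt = 1,320,000×19 = 25,080,000; volume = 1,320,000 − 140,000 = 1,180,000 m³
After mixing: salt = 25,080,000 + 2,420,000×12.2 = 54,604,000; volume = 1,180,000 + 2,420,000 = 3,600,000 m³
S = 54,604,000 / 3,600,000 = 15.1678 g/kg

15.17 g/kg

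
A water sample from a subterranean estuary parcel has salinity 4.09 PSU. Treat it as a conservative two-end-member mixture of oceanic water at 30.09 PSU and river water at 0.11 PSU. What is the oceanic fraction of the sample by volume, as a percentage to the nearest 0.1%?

13.3%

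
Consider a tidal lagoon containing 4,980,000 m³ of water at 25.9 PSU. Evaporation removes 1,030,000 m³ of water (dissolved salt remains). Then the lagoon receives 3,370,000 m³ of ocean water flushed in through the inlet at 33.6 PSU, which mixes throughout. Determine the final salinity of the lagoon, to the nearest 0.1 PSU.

33.1 PSU

After evaporation: salt = 4,980,000×25.9 = 128,982,000; volume = 4,980,000 − 1,030,000 = 3,950,000 m³
After mixing: salt = 128,982,000 + 3,370,000×33.6 = 242,214,000; volume = 3,950,000 + 3,370,000 = 7,320,000 m³
S = 242,214,000 / 7,320,000 = 33.0893 PSU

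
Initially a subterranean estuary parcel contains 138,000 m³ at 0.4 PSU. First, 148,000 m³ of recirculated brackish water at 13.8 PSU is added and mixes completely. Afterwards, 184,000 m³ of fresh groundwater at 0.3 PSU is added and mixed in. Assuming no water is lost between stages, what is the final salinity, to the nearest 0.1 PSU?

Weighted by volume,
Initial salt = 138,000×0.4 = 55,200
After stage 1: salt = 55,200 + 148,000×13.8 = 2,097,600; volume = 286,000 m³; S = 7.334 PSU
After stage 2: salt = 2,097,600 + 184,000×0.3 = 2,152,800; volume = 470,000 m³
S = 2,152,800 / 470,000 = 4.5804 PSU

4.6 PSU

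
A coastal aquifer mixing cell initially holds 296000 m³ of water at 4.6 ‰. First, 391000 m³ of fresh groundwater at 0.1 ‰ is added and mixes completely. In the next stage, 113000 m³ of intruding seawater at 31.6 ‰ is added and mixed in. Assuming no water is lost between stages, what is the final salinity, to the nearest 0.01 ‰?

6.21 ‰

Total salt / total volume:
Initial salt = 296,000×4.6 = 1,361,600
After stage 1: salt = 1,361,600 + 391,000×0.1 = 1,400,700; volume = 687,000 m³; S = 2.039 ‰
After stage 2: salt = 1,400,700 + 113,000×31.6 = 4,971,500; volume = 800,000 m³
S = 4,971,500 / 800,000 = 6.2144 ‰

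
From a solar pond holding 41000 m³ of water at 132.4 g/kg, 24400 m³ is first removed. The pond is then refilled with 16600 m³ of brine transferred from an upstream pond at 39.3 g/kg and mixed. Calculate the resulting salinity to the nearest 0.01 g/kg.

85.85 g/kg

Remaining after removal: 16,600 m³ at 132.4 g/kg (salt = 2,197,840)
After addition: salt = 2,197,840 + 16,600×39.3 = 2,850,220; volume = 33,200 m³
S = 2,850,220 / 33,200 = 85.85 g/kg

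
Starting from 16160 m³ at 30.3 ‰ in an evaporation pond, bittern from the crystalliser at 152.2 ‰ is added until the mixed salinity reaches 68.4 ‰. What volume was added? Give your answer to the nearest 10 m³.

Salt balance: 16,160×30.3 + V×152.2 = (16,160+V)×68.4
489,648 + 152.2V = 1,105,344 + 68.4V
615,696 = 83.8V
V = 7,347.21 m³

7350 m³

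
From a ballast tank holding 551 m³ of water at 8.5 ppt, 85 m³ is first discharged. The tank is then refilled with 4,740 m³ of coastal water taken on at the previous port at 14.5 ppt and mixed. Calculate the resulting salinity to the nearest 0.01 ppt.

13.96 ppt

Remaining after removal: 466 m³ at 8.5 ppt (salt = 3,961)
After addition: salt = 3,961 + 4,740×14.5 = 72,691; volume = 5,206 m³
S = 72,691 / 5,206 = 13.9629 ppt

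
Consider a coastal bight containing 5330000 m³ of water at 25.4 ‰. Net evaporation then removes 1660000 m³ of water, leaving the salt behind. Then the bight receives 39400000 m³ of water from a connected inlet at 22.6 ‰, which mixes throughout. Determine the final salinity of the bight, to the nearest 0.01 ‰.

After evaporation: salt = 5,330,000×25.4 = 135,382,000; volume = 5,330,000 − 1,660,000 = 3,670,000 m³
After mixing: salt = 135,382,000 + 39,400,000×22.6 = 1,025,822,000; volume = 3,670,000 + 39,400,000 = 43,070,000 m³
S = 1,025,822,000 / 43,070,000 = 23.8176 ‰

23.82 ‰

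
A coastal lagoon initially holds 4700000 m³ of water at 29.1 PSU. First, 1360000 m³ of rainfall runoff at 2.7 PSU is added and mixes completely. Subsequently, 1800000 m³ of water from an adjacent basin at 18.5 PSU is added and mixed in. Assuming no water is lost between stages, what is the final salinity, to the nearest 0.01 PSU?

22.10 PSU

Mass of salt is conserved:
Initial salt = 4,700,000×29.1 = 136,770,000
After stage 1: salt = 136,770,000 + 1,360,000×2.7 = 140,442,000; volume = 6,060,000 m³; S = 23.175 PSU
After stage 2: salt = 140,442,000 + 1,800,000×18.5 = 173,742,000; volume = 7,860,000 m³
S = 173,742,000 / 7,860,000 = 22.1046 PSU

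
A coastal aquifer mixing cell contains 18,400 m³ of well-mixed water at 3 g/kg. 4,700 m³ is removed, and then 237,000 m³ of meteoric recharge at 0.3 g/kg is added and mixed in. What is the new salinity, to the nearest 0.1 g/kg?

Remaining after removal: 13,700 m³ at 3 g/kg (salt = 41,100)
After addition: salt = 41,100 + 237,000×0.3 = 112,200; volume = 250,700 m³
S = 112,200 / 250,700 = 0.4475 g/kg

0.4 g/kg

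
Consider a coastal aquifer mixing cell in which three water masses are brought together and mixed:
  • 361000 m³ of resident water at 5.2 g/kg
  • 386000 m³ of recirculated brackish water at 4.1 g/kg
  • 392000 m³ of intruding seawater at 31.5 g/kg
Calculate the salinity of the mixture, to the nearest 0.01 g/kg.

13.88 g/kg

Conserving salt mass:
salt = 361,000×5.2 + 386,000×4.1 + 392,000×31.5 = 1,877,200 + 1,582,600 + 12,348,000 = 15,807,800
volume = 361,000 + 386,000 + 392,000 = 1,139,000 m³
S = 15,807,800 / 1,139,000 = 13.8787 g/kg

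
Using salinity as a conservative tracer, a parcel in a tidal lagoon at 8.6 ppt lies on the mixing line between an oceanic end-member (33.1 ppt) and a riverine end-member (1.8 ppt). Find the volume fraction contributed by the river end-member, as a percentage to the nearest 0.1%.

Let f be the freshwater fraction. Salt balance per unit volume:
f×1.8 + (1−f)×33.1 = 8.6
f = (33.1 − 8.6) / (33.1 − 1.8) = 24.5/31.3 = 0.7827

78.3%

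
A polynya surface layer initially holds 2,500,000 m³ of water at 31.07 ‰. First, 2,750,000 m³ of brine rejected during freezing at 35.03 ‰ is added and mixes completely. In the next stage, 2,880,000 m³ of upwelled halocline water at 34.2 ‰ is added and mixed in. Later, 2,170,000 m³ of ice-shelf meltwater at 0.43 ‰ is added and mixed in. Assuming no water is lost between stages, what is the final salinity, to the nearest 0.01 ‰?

By conservation of dissolved salt,
Initial salt = 2,500,000×31.07 = 77,675,000
After stage 1: salt = 77,675,000 + 2,750,000×35.03 = 174,007,500; volume = 5,250,000 m³; S = 33.144 ‰
After stage 2: salt = 174,007,500 + 2,880,000×34.2 = 272,503,500; volume = 8,130,000 m³; S = 33.518 ‰
After stage 3: salt = 272,503,500 + 2,170,000×0.43 = 273,436,600; volume = 10,300,000 m³
S = 273,436,600 / 10,300,000 = 26.5472 ‰

26.55 ‰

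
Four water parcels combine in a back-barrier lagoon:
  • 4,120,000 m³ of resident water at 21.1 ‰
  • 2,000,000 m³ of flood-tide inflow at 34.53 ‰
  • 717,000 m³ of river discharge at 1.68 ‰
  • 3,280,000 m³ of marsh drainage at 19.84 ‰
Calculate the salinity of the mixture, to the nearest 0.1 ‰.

By conservation of dissolved salt,
salt = 4,120,000×21.1 + 2,000,000×34.53 + 717,000×1.68 + 3,280,000×19.84 = 86,932,000 + 69,060,000 + 1,204,560 + 65,075,200 = 222,271,760
volume = 4,120,000 + 2,000,000 + 717,000 + 3,280,000 = 10,117,000 m³
S = 222,271,760 / 10,117,000 = 21.97 ‰

22.0 ‰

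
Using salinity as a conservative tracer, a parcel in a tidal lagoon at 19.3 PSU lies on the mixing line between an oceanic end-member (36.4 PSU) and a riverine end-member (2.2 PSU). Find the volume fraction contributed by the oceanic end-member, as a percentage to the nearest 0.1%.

50.0%

Let g be the oceanic fraction. Salt balance per unit volume:
g×36.4 + (1−g)×2.2 = 19.3
g = (19.3 − 2.2) / (36.4 − 2.2) = 17.1/34.2 = 0.5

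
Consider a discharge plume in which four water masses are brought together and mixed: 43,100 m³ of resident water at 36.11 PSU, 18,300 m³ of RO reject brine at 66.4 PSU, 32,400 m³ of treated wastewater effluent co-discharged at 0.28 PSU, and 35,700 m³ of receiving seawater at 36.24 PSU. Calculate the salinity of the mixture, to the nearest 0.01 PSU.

31.46 PSU

By conservation of dissolved salt,
salt = 43,100×36.11 + 18,300×66.4 + 32,400×0.28 + 35,700×36.24 = 1,556,341 + 1,215,120 + 9,072 + 1,293,768 = 4,074,301
volume = 43,100 + 18,300 + 32,400 + 35,700 = 129,500 m³
S = 4,074,301 / 129,500 = 31.4618 PSU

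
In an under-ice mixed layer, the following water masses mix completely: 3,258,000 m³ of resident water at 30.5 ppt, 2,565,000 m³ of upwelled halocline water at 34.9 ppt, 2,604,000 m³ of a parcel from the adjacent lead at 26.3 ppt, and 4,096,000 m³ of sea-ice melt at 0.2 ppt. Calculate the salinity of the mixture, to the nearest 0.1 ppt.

20.6 ppt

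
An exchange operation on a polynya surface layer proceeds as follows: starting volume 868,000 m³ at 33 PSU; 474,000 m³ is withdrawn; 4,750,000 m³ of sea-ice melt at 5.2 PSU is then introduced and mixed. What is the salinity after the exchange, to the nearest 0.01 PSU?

Remaining after removal: 394,000 m³ at 33 PSU (salt = 13,002,000)
After addition: salt = 13,002,000 + 4,750,000×5.2 = 37,702,000; volume = 5,144,000 m³
S = 37,702,000 / 5,144,000 = 7.3293 PSU

7.33 PSU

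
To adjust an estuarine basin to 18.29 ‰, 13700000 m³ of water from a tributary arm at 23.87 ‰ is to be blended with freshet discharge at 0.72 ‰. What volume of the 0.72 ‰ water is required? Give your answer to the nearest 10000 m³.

4350000 m³

Salt balance: 13,700,000×23.87 + V×0.72 = (13,700,000+V)×18.29
327,019,000 + 0.72V = 250,573,000 + 18.29V
76,446,000 = 17.57V
V = 4,350,939.1 m³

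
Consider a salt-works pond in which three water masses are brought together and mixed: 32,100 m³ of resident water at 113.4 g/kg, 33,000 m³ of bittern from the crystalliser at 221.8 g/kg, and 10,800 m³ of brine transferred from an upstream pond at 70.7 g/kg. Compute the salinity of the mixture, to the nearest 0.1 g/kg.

By conservation of dissolved salt,
salt = 32,100×113.4 + 33,000×221.8 + 10,800×70.7 = 3,640,140 + 7,319,400 + 763,560 = 11,723,100
volume = 32,100 + 33,000 + 10,800 = 75,900 m³
S = 11,723,100 / 75,900 = 154.455 g/kg

154.5 g/kg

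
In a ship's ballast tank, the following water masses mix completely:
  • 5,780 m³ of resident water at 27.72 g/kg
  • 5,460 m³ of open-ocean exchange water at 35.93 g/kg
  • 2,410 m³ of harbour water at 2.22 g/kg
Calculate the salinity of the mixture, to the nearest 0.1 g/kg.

Total salt / total volume:
salt = 5,780×27.72 + 5,460×35.93 + 2,410×2.22 = 160,221.6 + 196,177.8 + 5,350.2 = 361,749.6
volume = 5,780 + 5,460 + 2,410 = 13,650 m³
S = 361,749.6 / 13,650 = 26.502 g/kg

26.5 g/kg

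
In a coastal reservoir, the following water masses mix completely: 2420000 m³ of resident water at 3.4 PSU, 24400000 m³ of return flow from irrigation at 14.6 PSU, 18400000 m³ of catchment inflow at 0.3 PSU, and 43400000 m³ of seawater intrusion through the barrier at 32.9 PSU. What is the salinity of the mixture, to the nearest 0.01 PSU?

Conserving salt mass:
salt = 2,420,000×3.4 + 24,400,000×14.6 + 18,400,000×0.3 + 43,400,000×32.9 = 8,228,000 + 356,240,000 + 5,520,000 + 1,427,860,000 = 1,797,848,000
volume = 2,420,000 + 24,400,000 + 18,400,000 + 43,400,000 = 88,620,000 m³
S = 1,797,848,000 / 88,620,000 = 20.2872 PSU

20.29 PSU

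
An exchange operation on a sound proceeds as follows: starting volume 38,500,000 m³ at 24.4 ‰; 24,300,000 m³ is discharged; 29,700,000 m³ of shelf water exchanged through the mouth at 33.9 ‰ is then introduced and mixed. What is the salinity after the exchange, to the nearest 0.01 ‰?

Remaining after removal: 14,200,000 m³ at 24.4 ‰ (salt = 346,480,000)
After addition: salt = 346,480,000 + 29,700,000×33.9 = 1,353,310,000; volume = 43,900,000 m³
S = 1,353,310,000 / 43,900,000 = 30.8271 ‰

30.83 ‰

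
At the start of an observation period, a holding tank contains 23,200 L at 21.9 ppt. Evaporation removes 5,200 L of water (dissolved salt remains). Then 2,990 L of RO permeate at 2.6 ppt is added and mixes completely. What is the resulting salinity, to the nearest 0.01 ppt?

24.58 ppt

After evaporation: salt = 23,200×21.9 = 508,080; volume = 23,200 − 5,200 = 18,000 L
After mixing: salt = 508,080 + 2,990×2.6 = 515,854; volume = 18,000 + 2,990 = 20,990 L
S = 515,854 / 20,990 = 24.5762 ppt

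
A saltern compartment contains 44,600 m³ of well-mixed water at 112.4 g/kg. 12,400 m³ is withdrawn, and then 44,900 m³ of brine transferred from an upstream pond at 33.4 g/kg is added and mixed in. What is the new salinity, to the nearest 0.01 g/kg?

Remaining after removal: 32,200 m³ at 112.4 g/kg (salt = 3,619,280)
After addition: salt = 3,619,280 + 44,900×33.4 = 5,118,940; volume = 77,100 m³
S = 5,118,940 / 77,100 = 66.3935 g/kg

66.39 g/kg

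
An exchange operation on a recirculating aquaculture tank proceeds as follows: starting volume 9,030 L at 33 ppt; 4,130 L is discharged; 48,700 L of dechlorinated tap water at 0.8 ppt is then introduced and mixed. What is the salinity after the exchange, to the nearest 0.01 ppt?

3.74 ppt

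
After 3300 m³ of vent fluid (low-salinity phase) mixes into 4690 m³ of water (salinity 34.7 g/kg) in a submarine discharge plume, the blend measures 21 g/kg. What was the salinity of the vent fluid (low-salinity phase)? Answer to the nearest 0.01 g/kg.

1.53 g/kg

Salt balance: 4,690×34.7 + 3,300×S = 7,990×21
162,743 + 3,300·S = 167,790
S = (167,790 − 162,743) / 3,300 = 1.5294 g/kg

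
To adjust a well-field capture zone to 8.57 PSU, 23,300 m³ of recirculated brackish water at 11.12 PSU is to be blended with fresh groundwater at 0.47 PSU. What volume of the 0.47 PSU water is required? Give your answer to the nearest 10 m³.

Salt balance: 23,300×11.12 + V×0.47 = (23,300+V)×8.57
259,096 + 0.47V = 199,681 + 8.57V
59,415 = 8.1V
V = 7,335.19 m³

7340 m³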